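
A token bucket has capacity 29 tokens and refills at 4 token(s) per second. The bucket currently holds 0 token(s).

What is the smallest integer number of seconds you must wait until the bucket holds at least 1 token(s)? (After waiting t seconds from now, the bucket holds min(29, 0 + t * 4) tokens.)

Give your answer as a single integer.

Answer: 1

Derivation:
Need 0 + t * 4 >= 1, so t >= 1/4.
Smallest integer t = ceil(1/4) = 1.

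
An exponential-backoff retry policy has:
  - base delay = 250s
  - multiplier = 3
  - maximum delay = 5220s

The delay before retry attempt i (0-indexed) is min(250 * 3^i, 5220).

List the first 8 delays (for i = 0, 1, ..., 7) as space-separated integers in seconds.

Computing each delay:
  i=0: min(250*3^0, 5220) = 250
  i=1: min(250*3^1, 5220) = 750
  i=2: min(250*3^2, 5220) = 2250
  i=3: min(250*3^3, 5220) = 5220
  i=4: min(250*3^4, 5220) = 5220
  i=5: min(250*3^5, 5220) = 5220
  i=6: min(250*3^6, 5220) = 5220
  i=7: min(250*3^7, 5220) = 5220

Answer: 250 750 2250 5220 5220 5220 5220 5220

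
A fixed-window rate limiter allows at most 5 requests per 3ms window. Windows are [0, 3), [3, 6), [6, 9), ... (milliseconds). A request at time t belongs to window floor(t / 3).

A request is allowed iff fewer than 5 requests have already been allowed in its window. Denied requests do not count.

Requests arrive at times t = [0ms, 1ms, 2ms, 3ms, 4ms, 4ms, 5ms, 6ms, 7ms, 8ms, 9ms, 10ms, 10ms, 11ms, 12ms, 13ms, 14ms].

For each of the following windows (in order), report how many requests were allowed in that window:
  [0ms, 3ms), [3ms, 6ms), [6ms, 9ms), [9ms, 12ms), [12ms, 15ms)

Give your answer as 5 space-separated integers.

Processing requests:
  req#1 t=0ms (window 0): ALLOW
  req#2 t=1ms (window 0): ALLOW
  req#3 t=2ms (window 0): ALLOW
  req#4 t=3ms (window 1): ALLOW
  req#5 t=4ms (window 1): ALLOW
  req#6 t=4ms (window 1): ALLOW
  req#7 t=5ms (window 1): ALLOW
  req#8 t=6ms (window 2): ALLOW
  req#9 t=7ms (window 2): ALLOW
  req#10 t=8ms (window 2): ALLOW
  req#11 t=9ms (window 3): ALLOW
  req#12 t=10ms (window 3): ALLOW
  req#13 t=10ms (window 3): ALLOW
  req#14 t=11ms (window 3): ALLOW
  req#15 t=12ms (window 4): ALLOW
  req#16 t=13ms (window 4): ALLOW
  req#17 t=14ms (window 4): ALLOW

Allowed counts by window: 3 4 3 4 3

Answer: 3 4 3 4 3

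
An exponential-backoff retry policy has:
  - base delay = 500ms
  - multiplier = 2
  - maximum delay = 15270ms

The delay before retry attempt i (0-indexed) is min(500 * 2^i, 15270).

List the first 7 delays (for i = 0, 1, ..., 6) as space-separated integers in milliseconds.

Answer: 500 1000 2000 4000 8000 15270 15270

Derivation:
Computing each delay:
  i=0: min(500*2^0, 15270) = 500
  i=1: min(500*2^1, 15270) = 1000
  i=2: min(500*2^2, 15270) = 2000
  i=3: min(500*2^3, 15270) = 4000
  i=4: min(500*2^4, 15270) = 8000
  i=5: min(500*2^5, 15270) = 15270
  i=6: min(500*2^6, 15270) = 15270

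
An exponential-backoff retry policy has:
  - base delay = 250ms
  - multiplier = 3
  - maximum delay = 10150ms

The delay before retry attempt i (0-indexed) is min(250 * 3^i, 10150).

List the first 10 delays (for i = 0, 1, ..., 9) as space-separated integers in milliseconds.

Computing each delay:
  i=0: min(250*3^0, 10150) = 250
  i=1: min(250*3^1, 10150) = 750
  i=2: min(250*3^2, 10150) = 2250
  i=3: min(250*3^3, 10150) = 6750
  i=4: min(250*3^4, 10150) = 10150
  i=5: min(250*3^5, 10150) = 10150
  i=6: min(250*3^6, 10150) = 10150
  i=7: min(250*3^7, 10150) = 10150
  i=8: min(250*3^8, 10150) = 10150
  i=9: min(250*3^9, 10150) = 10150

Answer: 250 750 2250 6750 10150 10150 10150 10150 10150 10150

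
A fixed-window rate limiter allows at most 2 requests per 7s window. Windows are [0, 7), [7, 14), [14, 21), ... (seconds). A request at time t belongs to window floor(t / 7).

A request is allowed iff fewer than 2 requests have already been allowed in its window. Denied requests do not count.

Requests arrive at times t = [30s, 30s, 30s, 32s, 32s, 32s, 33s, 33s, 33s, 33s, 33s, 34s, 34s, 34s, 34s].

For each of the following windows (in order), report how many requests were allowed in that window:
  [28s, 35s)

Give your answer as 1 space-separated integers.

Processing requests:
  req#1 t=30s (window 4): ALLOW
  req#2 t=30s (window 4): ALLOW
  req#3 t=30s (window 4): DENY
  req#4 t=32s (window 4): DENY
  req#5 t=32s (window 4): DENY
  req#6 t=32s (window 4): DENY
  req#7 t=33s (window 4): DENY
  req#8 t=33s (window 4): DENY
  req#9 t=33s (window 4): DENY
  req#10 t=33s (window 4): DENY
  req#11 t=33s (window 4): DENY
  req#12 t=34s (window 4): DENY
  req#13 t=34s (window 4): DENY
  req#14 t=34s (window 4): DENY
  req#15 t=34s (window 4): DENY

Allowed counts by window: 2

Answer: 2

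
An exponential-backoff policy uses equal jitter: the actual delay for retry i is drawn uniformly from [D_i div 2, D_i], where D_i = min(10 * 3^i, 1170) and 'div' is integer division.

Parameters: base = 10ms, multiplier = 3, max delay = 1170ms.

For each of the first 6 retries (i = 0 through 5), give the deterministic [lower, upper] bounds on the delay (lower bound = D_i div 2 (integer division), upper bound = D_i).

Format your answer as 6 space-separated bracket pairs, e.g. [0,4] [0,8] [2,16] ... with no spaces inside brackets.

Answer: [5,10] [15,30] [45,90] [135,270] [405,810] [585,1170]

Derivation:
Computing bounds per retry:
  i=0: D_i=min(10*3^0,1170)=10, bounds=[5,10]
  i=1: D_i=min(10*3^1,1170)=30, bounds=[15,30]
  i=2: D_i=min(10*3^2,1170)=90, bounds=[45,90]
  i=3: D_i=min(10*3^3,1170)=270, bounds=[135,270]
  i=4: D_i=min(10*3^4,1170)=810, bounds=[405,810]
  i=5: D_i=min(10*3^5,1170)=1170, bounds=[585,1170]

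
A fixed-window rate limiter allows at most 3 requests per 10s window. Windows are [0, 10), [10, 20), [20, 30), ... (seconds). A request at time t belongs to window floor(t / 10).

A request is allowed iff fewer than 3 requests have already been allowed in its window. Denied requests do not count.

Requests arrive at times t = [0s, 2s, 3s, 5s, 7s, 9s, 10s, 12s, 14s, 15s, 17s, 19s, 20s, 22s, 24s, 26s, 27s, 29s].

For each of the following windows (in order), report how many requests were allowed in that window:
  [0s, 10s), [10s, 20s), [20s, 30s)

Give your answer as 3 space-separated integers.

Answer: 3 3 3

Derivation:
Processing requests:
  req#1 t=0s (window 0): ALLOW
  req#2 t=2s (window 0): ALLOW
  req#3 t=3s (window 0): ALLOW
  req#4 t=5s (window 0): DENY
  req#5 t=7s (window 0): DENY
  req#6 t=9s (window 0): DENY
  req#7 t=10s (window 1): ALLOW
  req#8 t=12s (window 1): ALLOW
  req#9 t=14s (window 1): ALLOW
  req#10 t=15s (window 1): DENY
  req#11 t=17s (window 1): DENY
  req#12 t=19s (window 1): DENY
  req#13 t=20s (window 2): ALLOW
  req#14 t=22s (window 2): ALLOW
  req#15 t=24s (window 2): ALLOW
  req#16 t=26s (window 2): DENY
  req#17 t=27s (window 2): DENY
  req#18 t=29s (window 2): DENY

Allowed counts by window: 3 3 3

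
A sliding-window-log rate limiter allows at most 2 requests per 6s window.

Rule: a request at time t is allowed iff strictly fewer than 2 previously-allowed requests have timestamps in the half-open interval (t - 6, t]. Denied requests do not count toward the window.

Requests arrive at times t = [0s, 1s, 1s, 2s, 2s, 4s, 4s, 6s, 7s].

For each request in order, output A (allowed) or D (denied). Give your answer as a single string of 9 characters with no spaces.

Tracking allowed requests in the window:
  req#1 t=0s: ALLOW
  req#2 t=1s: ALLOW
  req#3 t=1s: DENY
  req#4 t=2s: DENY
  req#5 t=2s: DENY
  req#6 t=4s: DENY
  req#7 t=4s: DENY
  req#8 t=6s: ALLOW
  req#9 t=7s: ALLOW

Answer: AADDDDDAA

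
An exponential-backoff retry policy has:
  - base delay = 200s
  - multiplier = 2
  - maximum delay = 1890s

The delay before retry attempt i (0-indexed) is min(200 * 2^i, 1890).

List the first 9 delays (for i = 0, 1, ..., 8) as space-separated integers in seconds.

Computing each delay:
  i=0: min(200*2^0, 1890) = 200
  i=1: min(200*2^1, 1890) = 400
  i=2: min(200*2^2, 1890) = 800
  i=3: min(200*2^3, 1890) = 1600
  i=4: min(200*2^4, 1890) = 1890
  i=5: min(200*2^5, 1890) = 1890
  i=6: min(200*2^6, 1890) = 1890
  i=7: min(200*2^7, 1890) = 1890
  i=8: min(200*2^8, 1890) = 1890

Answer: 200 400 800 1600 1890 1890 1890 1890 1890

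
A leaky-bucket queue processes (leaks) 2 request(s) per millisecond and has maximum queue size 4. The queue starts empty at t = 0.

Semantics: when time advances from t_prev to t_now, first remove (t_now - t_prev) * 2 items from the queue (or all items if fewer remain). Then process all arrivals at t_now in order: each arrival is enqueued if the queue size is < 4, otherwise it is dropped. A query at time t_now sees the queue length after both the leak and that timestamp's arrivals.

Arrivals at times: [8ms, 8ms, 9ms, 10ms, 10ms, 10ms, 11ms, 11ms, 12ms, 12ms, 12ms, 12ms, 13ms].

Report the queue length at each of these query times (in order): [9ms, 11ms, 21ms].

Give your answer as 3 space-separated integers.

Queue lengths at query times:
  query t=9ms: backlog = 1
  query t=11ms: backlog = 3
  query t=21ms: backlog = 0

Answer: 1 3 0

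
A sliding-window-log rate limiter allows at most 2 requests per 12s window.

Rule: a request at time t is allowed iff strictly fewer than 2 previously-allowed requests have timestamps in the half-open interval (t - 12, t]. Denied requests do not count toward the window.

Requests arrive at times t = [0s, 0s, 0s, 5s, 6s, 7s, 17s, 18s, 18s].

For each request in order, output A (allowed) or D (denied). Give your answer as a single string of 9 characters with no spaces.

Answer: AADDDDAAD

Derivation:
Tracking allowed requests in the window:
  req#1 t=0s: ALLOW
  req#2 t=0s: ALLOW
  req#3 t=0s: DENY
  req#4 t=5s: DENY
  req#5 t=6s: DENY
  req#6 t=7s: DENY
  req#7 t=17s: ALLOW
  req#8 t=18s: ALLOW
  req#9 t=18s: DENY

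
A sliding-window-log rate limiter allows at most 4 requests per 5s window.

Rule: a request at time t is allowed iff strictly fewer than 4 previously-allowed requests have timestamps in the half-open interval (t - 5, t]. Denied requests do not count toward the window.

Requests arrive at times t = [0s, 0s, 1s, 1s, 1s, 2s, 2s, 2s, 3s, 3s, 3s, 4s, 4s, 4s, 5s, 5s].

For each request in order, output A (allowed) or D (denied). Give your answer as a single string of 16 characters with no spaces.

Answer: AAAADDDDDDDDDDAA

Derivation:
Tracking allowed requests in the window:
  req#1 t=0s: ALLOW
  req#2 t=0s: ALLOW
  req#3 t=1s: ALLOW
  req#4 t=1s: ALLOW
  req#5 t=1s: DENY
  req#6 t=2s: DENY
  req#7 t=2s: DENY
  req#8 t=2s: DENY
  req#9 t=3s: DENY
  req#10 t=3s: DENY
  req#11 t=3s: DENY
  req#12 t=4s: DENY
  req#13 t=4s: DENY
  req#14 t=4s: DENY
  req#15 t=5s: ALLOW
  req#16 t=5s: ALLOW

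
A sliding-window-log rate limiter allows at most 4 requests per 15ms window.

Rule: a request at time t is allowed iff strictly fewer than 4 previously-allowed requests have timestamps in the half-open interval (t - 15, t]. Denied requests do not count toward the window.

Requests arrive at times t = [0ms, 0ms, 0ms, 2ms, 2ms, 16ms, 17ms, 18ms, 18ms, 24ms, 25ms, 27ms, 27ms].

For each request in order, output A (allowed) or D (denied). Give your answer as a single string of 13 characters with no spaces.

Answer: AAAADAAAADDDD

Derivation:
Tracking allowed requests in the window:
  req#1 t=0ms: ALLOW
  req#2 t=0ms: ALLOW
  req#3 t=0ms: ALLOW
  req#4 t=2ms: ALLOW
  req#5 t=2ms: DENY
  req#6 t=16ms: ALLOW
  req#7 t=17ms: ALLOW
  req#8 t=18ms: ALLOW
  req#9 t=18ms: ALLOW
  req#10 t=24ms: DENY
  req#11 t=25ms: DENY
  req#12 t=27ms: DENY
  req#13 t=27ms: DENY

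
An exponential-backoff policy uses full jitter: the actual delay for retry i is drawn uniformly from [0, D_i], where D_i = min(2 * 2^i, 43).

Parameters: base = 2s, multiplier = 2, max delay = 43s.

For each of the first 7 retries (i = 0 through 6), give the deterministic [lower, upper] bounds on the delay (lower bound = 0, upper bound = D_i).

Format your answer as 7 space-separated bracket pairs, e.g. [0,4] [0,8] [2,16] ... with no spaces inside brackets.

Computing bounds per retry:
  i=0: D_i=min(2*2^0,43)=2, bounds=[0,2]
  i=1: D_i=min(2*2^1,43)=4, bounds=[0,4]
  i=2: D_i=min(2*2^2,43)=8, bounds=[0,8]
  i=3: D_i=min(2*2^3,43)=16, bounds=[0,16]
  i=4: D_i=min(2*2^4,43)=32, bounds=[0,32]
  i=5: D_i=min(2*2^5,43)=43, bounds=[0,43]
  i=6: D_i=min(2*2^6,43)=43, bounds=[0,43]

Answer: [0,2] [0,4] [0,8] [0,16] [0,32] [0,43] [0,43]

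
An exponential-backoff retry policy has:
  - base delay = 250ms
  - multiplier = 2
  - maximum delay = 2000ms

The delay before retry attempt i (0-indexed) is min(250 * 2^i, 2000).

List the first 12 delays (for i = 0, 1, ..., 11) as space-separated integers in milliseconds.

Computing each delay:
  i=0: min(250*2^0, 2000) = 250
  i=1: min(250*2^1, 2000) = 500
  i=2: min(250*2^2, 2000) = 1000
  i=3: min(250*2^3, 2000) = 2000
  i=4: min(250*2^4, 2000) = 2000
  i=5: min(250*2^5, 2000) = 2000
  i=6: min(250*2^6, 2000) = 2000
  i=7: min(250*2^7, 2000) = 2000
  i=8: min(250*2^8, 2000) = 2000
  i=9: min(250*2^9, 2000) = 2000
  i=10: min(250*2^10, 2000) = 2000
  i=11: min(250*2^11, 2000) = 2000

Answer: 250 500 1000 2000 2000 2000 2000 2000 2000 2000 2000 2000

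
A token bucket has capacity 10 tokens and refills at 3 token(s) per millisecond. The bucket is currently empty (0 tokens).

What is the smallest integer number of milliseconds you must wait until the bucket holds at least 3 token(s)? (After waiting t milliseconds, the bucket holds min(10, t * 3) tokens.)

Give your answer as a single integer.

Need t * 3 >= 3, so t >= 3/3.
Smallest integer t = ceil(3/3) = 1.

Answer: 1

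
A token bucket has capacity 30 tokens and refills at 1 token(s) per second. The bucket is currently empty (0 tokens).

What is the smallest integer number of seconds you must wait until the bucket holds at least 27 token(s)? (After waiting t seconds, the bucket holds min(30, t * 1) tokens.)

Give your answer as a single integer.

Need t * 1 >= 27, so t >= 27/1.
Smallest integer t = ceil(27/1) = 27.

Answer: 27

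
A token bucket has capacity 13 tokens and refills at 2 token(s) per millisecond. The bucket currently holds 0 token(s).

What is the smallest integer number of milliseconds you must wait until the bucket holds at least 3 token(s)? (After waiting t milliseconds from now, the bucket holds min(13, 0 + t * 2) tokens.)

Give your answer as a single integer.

Need 0 + t * 2 >= 3, so t >= 3/2.
Smallest integer t = ceil(3/2) = 2.

Answer: 2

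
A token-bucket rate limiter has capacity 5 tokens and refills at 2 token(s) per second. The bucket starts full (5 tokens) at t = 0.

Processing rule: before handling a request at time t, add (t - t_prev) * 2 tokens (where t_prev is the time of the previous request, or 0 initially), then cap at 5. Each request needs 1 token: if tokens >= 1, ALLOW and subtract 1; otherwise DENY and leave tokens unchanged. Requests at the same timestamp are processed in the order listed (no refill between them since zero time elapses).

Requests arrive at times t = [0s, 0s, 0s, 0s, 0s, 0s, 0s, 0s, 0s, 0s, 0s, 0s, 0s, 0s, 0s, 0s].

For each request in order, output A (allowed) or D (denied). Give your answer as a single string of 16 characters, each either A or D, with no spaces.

Simulating step by step:
  req#1 t=0s: ALLOW
  req#2 t=0s: ALLOW
  req#3 t=0s: ALLOW
  req#4 t=0s: ALLOW
  req#5 t=0s: ALLOW
  req#6 t=0s: DENY
  req#7 t=0s: DENY
  req#8 t=0s: DENY
  req#9 t=0s: DENY
  req#10 t=0s: DENY
  req#11 t=0s: DENY
  req#12 t=0s: DENY
  req#13 t=0s: DENY
  req#14 t=0s: DENY
  req#15 t=0s: DENY
  req#16 t=0s: DENY

Answer: AAAAADDDDDDDDDDD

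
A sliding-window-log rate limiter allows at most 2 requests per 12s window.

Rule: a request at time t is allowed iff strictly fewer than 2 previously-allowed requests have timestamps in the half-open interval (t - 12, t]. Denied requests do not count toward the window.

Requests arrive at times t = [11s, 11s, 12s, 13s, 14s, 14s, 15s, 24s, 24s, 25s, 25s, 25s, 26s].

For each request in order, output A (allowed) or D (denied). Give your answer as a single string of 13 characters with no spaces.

Answer: AADDDDDAADDDD

Derivation:
Tracking allowed requests in the window:
  req#1 t=11s: ALLOW
  req#2 t=11s: ALLOW
  req#3 t=12s: DENY
  req#4 t=13s: DENY
  req#5 t=14s: DENY
  req#6 t=14s: DENY
  req#7 t=15s: DENY
  req#8 t=24s: ALLOW
  req#9 t=24s: ALLOW
  req#10 t=25s: DENY
  req#11 t=25s: DENY
  req#12 t=25s: DENY
  req#13 t=26s: DENY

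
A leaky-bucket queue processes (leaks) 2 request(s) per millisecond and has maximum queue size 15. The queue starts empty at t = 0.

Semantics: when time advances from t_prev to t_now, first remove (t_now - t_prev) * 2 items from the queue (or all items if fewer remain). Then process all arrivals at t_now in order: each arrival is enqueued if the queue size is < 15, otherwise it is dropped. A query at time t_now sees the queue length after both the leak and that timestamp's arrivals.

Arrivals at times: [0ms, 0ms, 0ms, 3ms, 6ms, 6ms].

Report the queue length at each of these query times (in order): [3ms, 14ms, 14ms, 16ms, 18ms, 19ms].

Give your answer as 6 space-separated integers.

Queue lengths at query times:
  query t=3ms: backlog = 1
  query t=14ms: backlog = 0
  query t=14ms: backlog = 0
  query t=16ms: backlog = 0
  query t=18ms: backlog = 0
  query t=19ms: backlog = 0

Answer: 1 0 0 0 0 0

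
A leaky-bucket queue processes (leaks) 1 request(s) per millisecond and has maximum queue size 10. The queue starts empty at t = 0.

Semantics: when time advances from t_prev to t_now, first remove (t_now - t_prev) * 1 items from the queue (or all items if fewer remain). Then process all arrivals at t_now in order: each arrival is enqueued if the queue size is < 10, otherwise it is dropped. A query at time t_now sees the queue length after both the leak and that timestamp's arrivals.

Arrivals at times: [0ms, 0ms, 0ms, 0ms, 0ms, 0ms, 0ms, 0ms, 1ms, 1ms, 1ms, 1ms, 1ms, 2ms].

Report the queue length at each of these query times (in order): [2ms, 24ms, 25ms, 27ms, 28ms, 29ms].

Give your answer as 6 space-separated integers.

Queue lengths at query times:
  query t=2ms: backlog = 10
  query t=24ms: backlog = 0
  query t=25ms: backlog = 0
  query t=27ms: backlog = 0
  query t=28ms: backlog = 0
  query t=29ms: backlog = 0

Answer: 10 0 0 0 0 0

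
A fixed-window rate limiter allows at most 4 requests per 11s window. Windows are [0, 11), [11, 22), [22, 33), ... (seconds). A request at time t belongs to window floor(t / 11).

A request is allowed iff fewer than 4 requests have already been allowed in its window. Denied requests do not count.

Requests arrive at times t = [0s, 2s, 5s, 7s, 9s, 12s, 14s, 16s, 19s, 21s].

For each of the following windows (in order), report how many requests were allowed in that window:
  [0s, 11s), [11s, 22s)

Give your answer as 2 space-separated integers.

Processing requests:
  req#1 t=0s (window 0): ALLOW
  req#2 t=2s (window 0): ALLOW
  req#3 t=5s (window 0): ALLOW
  req#4 t=7s (window 0): ALLOW
  req#5 t=9s (window 0): DENY
  req#6 t=12s (window 1): ALLOW
  req#7 t=14s (window 1): ALLOW
  req#8 t=16s (window 1): ALLOW
  req#9 t=19s (window 1): ALLOW
  req#10 t=21s (window 1): DENY

Allowed counts by window: 4 4

Answer: 4 4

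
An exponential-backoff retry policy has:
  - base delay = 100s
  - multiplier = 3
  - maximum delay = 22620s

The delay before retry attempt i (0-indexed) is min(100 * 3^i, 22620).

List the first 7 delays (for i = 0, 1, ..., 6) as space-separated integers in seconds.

Answer: 100 300 900 2700 8100 22620 22620

Derivation:
Computing each delay:
  i=0: min(100*3^0, 22620) = 100
  i=1: min(100*3^1, 22620) = 300
  i=2: min(100*3^2, 22620) = 900
  i=3: min(100*3^3, 22620) = 2700
  i=4: min(100*3^4, 22620) = 8100
  i=5: min(100*3^5, 22620) = 22620
  i=6: min(100*3^6, 22620) = 22620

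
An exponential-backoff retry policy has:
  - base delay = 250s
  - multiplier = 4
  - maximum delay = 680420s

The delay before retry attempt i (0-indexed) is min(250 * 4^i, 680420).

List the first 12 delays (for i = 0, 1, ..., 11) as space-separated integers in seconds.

Answer: 250 1000 4000 16000 64000 256000 680420 680420 680420 680420 680420 680420

Derivation:
Computing each delay:
  i=0: min(250*4^0, 680420) = 250
  i=1: min(250*4^1, 680420) = 1000
  i=2: min(250*4^2, 680420) = 4000
  i=3: min(250*4^3, 680420) = 16000
  i=4: min(250*4^4, 680420) = 64000
  i=5: min(250*4^5, 680420) = 256000
  i=6: min(250*4^6, 680420) = 680420
  i=7: min(250*4^7, 680420) = 680420
  i=8: min(250*4^8, 680420) = 680420
  i=9: min(250*4^9, 680420) = 680420
  i=10: min(250*4^10, 680420) = 680420
  i=11: min(250*4^11, 680420) = 680420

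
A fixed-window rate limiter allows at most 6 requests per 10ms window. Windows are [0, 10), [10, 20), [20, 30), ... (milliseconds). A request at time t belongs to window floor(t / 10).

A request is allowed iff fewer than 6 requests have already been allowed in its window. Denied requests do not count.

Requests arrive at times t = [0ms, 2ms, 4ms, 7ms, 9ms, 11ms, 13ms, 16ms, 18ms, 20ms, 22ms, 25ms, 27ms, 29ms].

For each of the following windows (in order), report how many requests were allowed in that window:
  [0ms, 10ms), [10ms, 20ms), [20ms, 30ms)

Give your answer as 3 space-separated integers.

Answer: 5 4 5

Derivation:
Processing requests:
  req#1 t=0ms (window 0): ALLOW
  req#2 t=2ms (window 0): ALLOW
  req#3 t=4ms (window 0): ALLOW
  req#4 t=7ms (window 0): ALLOW
  req#5 t=9ms (window 0): ALLOW
  req#6 t=11ms (window 1): ALLOW
  req#7 t=13ms (window 1): ALLOW
  req#8 t=16ms (window 1): ALLOW
  req#9 t=18ms (window 1): ALLOW
  req#10 t=20ms (window 2): ALLOW
  req#11 t=22ms (window 2): ALLOW
  req#12 t=25ms (window 2): ALLOW
  req#13 t=27ms (window 2): ALLOW
  req#14 t=29ms (window 2): ALLOW

Allowed counts by window: 5 4 5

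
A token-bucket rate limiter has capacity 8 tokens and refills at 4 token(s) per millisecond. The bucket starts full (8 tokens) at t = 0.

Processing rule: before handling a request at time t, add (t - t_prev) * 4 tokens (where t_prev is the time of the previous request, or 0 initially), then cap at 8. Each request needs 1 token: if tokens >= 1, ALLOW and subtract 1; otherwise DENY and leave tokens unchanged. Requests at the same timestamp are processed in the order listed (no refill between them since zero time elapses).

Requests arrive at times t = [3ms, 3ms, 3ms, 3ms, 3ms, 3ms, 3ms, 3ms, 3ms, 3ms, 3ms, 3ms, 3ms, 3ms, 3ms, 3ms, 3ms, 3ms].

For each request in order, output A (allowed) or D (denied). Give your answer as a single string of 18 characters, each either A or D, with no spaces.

Answer: AAAAAAAADDDDDDDDDD

Derivation:
Simulating step by step:
  req#1 t=3ms: ALLOW
  req#2 t=3ms: ALLOW
  req#3 t=3ms: ALLOW
  req#4 t=3ms: ALLOW
  req#5 t=3ms: ALLOW
  req#6 t=3ms: ALLOW
  req#7 t=3ms: ALLOW
  req#8 t=3ms: ALLOW
  req#9 t=3ms: DENY
  req#10 t=3ms: DENY
  req#11 t=3ms: DENY
  req#12 t=3ms: DENY
  req#13 t=3ms: DENY
  req#14 t=3ms: DENY
  req#15 t=3ms: DENY
  req#16 t=3ms: DENY
  req#17 t=3ms: DENY
  req#18 t=3ms: DENY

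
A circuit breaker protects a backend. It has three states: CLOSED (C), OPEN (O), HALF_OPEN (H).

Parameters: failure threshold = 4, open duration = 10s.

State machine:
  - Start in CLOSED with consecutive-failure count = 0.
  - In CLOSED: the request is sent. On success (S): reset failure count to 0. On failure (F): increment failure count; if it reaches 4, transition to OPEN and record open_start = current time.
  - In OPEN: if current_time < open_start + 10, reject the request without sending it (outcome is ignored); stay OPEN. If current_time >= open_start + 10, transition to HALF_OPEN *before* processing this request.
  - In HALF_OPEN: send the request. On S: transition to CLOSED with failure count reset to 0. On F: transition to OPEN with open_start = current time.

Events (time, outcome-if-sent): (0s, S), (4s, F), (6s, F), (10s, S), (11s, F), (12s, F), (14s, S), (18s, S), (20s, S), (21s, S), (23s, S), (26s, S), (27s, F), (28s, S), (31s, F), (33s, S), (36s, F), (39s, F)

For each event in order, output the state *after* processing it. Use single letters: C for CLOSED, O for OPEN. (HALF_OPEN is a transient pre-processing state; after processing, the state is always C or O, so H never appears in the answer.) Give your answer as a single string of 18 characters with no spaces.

Answer: CCCCCCCCCCCCCCCCCC

Derivation:
State after each event:
  event#1 t=0s outcome=S: state=CLOSED
  event#2 t=4s outcome=F: state=CLOSED
  event#3 t=6s outcome=F: state=CLOSED
  event#4 t=10s outcome=S: state=CLOSED
  event#5 t=11s outcome=F: state=CLOSED
  event#6 t=12s outcome=F: state=CLOSED
  event#7 t=14s outcome=S: state=CLOSED
  event#8 t=18s outcome=S: state=CLOSED
  event#9 t=20s outcome=S: state=CLOSED
  event#10 t=21s outcome=S: state=CLOSED
  event#11 t=23s outcome=S: state=CLOSED
  event#12 t=26s outcome=S: state=CLOSED
  event#13 t=27s outcome=F: state=CLOSED
  event#14 t=28s outcome=S: state=CLOSED
  event#15 t=31s outcome=F: state=CLOSED
  event#16 t=33s outcome=S: state=CLOSED
  event#17 t=36s outcome=F: state=CLOSED
  event#18 t=39s outcome=F: state=CLOSED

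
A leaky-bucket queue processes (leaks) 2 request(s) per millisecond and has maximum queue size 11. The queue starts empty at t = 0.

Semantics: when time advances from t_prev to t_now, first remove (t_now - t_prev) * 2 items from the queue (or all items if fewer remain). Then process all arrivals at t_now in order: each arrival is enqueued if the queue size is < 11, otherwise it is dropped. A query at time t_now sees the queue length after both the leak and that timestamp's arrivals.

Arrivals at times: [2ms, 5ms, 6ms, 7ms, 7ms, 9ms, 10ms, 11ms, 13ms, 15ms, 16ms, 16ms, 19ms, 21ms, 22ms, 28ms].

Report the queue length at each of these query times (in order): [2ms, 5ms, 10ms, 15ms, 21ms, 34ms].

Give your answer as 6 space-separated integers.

Queue lengths at query times:
  query t=2ms: backlog = 1
  query t=5ms: backlog = 1
  query t=10ms: backlog = 1
  query t=15ms: backlog = 1
  query t=21ms: backlog = 1
  query t=34ms: backlog = 0

Answer: 1 1 1 1 1 0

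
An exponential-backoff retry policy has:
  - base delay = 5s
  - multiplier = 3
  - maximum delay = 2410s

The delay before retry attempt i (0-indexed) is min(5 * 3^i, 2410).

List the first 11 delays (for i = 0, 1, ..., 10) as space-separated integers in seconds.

Answer: 5 15 45 135 405 1215 2410 2410 2410 2410 2410

Derivation:
Computing each delay:
  i=0: min(5*3^0, 2410) = 5
  i=1: min(5*3^1, 2410) = 15
  i=2: min(5*3^2, 2410) = 45
  i=3: min(5*3^3, 2410) = 135
  i=4: min(5*3^4, 2410) = 405
  i=5: min(5*3^5, 2410) = 1215
  i=6: min(5*3^6, 2410) = 2410
  i=7: min(5*3^7, 2410) = 2410
  i=8: min(5*3^8, 2410) = 2410
  i=9: min(5*3^9, 2410) = 2410
  i=10: min(5*3^10, 2410) = 2410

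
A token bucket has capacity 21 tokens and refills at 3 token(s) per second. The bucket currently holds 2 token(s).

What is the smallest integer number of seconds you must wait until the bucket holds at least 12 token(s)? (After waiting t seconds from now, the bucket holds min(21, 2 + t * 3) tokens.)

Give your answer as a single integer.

Need 2 + t * 3 >= 12, so t >= 10/3.
Smallest integer t = ceil(10/3) = 4.

Answer: 4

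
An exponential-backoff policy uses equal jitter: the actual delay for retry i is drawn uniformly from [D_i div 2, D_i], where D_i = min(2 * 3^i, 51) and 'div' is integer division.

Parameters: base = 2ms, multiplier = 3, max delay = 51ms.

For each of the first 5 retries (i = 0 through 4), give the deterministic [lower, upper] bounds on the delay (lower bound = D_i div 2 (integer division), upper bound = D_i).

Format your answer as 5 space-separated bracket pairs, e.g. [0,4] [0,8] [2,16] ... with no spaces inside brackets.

Answer: [1,2] [3,6] [9,18] [25,51] [25,51]

Derivation:
Computing bounds per retry:
  i=0: D_i=min(2*3^0,51)=2, bounds=[1,2]
  i=1: D_i=min(2*3^1,51)=6, bounds=[3,6]
  i=2: D_i=min(2*3^2,51)=18, bounds=[9,18]
  i=3: D_i=min(2*3^3,51)=51, bounds=[25,51]
  i=4: D_i=min(2*3^4,51)=51, bounds=[25,51]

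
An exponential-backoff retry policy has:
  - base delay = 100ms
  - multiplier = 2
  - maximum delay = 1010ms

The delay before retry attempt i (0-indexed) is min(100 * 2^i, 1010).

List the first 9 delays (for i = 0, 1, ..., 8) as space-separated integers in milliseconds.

Computing each delay:
  i=0: min(100*2^0, 1010) = 100
  i=1: min(100*2^1, 1010) = 200
  i=2: min(100*2^2, 1010) = 400
  i=3: min(100*2^3, 1010) = 800
  i=4: min(100*2^4, 1010) = 1010
  i=5: min(100*2^5, 1010) = 1010
  i=6: min(100*2^6, 1010) = 1010
  i=7: min(100*2^7, 1010) = 1010
  i=8: min(100*2^8, 1010) = 1010

Answer: 100 200 400 800 1010 1010 1010 1010 1010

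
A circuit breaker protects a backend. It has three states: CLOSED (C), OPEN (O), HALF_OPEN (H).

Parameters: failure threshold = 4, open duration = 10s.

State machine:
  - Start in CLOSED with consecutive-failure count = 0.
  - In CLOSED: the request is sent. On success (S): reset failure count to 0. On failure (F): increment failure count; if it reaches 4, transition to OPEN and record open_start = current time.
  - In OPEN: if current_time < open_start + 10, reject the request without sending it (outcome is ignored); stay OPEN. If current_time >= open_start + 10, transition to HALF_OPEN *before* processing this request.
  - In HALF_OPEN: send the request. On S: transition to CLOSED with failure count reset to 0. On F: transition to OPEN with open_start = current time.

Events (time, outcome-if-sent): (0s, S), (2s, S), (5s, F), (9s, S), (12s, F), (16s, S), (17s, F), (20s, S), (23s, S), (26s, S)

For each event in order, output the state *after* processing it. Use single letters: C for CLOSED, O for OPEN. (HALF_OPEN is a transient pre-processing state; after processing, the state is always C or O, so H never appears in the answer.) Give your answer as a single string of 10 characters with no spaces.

State after each event:
  event#1 t=0s outcome=S: state=CLOSED
  event#2 t=2s outcome=S: state=CLOSED
  event#3 t=5s outcome=F: state=CLOSED
  event#4 t=9s outcome=S: state=CLOSED
  event#5 t=12s outcome=F: state=CLOSED
  event#6 t=16s outcome=S: state=CLOSED
  event#7 t=17s outcome=F: state=CLOSED
  event#8 t=20s outcome=S: state=CLOSED
  event#9 t=23s outcome=S: state=CLOSED
  event#10 t=26s outcome=S: state=CLOSED

Answer: CCCCCCCCCC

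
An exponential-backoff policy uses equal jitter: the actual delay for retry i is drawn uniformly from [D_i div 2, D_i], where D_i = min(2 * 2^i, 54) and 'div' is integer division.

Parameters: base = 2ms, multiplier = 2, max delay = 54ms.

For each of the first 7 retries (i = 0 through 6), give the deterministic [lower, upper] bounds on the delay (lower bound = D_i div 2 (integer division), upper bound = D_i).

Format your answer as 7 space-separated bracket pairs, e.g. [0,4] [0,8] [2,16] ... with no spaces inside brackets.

Answer: [1,2] [2,4] [4,8] [8,16] [16,32] [27,54] [27,54]

Derivation:
Computing bounds per retry:
  i=0: D_i=min(2*2^0,54)=2, bounds=[1,2]
  i=1: D_i=min(2*2^1,54)=4, bounds=[2,4]
  i=2: D_i=min(2*2^2,54)=8, bounds=[4,8]
  i=3: D_i=min(2*2^3,54)=16, bounds=[8,16]
  i=4: D_i=min(2*2^4,54)=32, bounds=[16,32]
  i=5: D_i=min(2*2^5,54)=54, bounds=[27,54]
  i=6: D_i=min(2*2^6,54)=54, bounds=[27,54]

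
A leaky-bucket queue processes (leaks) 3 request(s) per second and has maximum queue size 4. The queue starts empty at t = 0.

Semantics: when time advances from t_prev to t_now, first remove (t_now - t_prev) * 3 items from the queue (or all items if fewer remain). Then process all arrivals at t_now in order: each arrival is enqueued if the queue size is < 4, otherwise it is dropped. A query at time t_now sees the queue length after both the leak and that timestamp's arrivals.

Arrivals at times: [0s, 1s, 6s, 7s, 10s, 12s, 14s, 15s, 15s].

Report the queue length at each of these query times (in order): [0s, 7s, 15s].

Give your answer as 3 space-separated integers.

Queue lengths at query times:
  query t=0s: backlog = 1
  query t=7s: backlog = 1
  query t=15s: backlog = 2

Answer: 1 1 2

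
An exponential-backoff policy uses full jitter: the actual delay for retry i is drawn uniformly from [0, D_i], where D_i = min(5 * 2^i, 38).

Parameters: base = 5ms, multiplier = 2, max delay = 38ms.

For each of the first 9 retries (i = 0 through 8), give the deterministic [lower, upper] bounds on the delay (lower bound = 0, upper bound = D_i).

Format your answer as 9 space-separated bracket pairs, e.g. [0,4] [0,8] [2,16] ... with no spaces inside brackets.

Computing bounds per retry:
  i=0: D_i=min(5*2^0,38)=5, bounds=[0,5]
  i=1: D_i=min(5*2^1,38)=10, bounds=[0,10]
  i=2: D_i=min(5*2^2,38)=20, bounds=[0,20]
  i=3: D_i=min(5*2^3,38)=38, bounds=[0,38]
  i=4: D_i=min(5*2^4,38)=38, bounds=[0,38]
  i=5: D_i=min(5*2^5,38)=38, bounds=[0,38]
  i=6: D_i=min(5*2^6,38)=38, bounds=[0,38]
  i=7: D_i=min(5*2^7,38)=38, bounds=[0,38]
  i=8: D_i=min(5*2^8,38)=38, bounds=[0,38]

Answer: [0,5] [0,10] [0,20] [0,38] [0,38] [0,38] [0,38] [0,38] [0,38]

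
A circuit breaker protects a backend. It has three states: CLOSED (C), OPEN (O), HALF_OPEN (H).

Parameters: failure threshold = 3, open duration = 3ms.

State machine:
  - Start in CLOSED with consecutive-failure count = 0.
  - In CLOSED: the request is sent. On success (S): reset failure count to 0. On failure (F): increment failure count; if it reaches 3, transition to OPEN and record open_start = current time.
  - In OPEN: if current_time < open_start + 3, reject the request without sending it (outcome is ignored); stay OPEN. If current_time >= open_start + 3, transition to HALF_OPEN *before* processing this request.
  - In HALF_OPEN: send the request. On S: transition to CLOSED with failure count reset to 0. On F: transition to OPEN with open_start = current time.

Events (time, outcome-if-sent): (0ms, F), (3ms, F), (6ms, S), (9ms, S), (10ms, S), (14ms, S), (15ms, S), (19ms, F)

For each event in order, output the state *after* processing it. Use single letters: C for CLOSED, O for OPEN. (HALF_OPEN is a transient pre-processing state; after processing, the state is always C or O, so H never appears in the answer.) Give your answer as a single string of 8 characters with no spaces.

State after each event:
  event#1 t=0ms outcome=F: state=CLOSED
  event#2 t=3ms outcome=F: state=CLOSED
  event#3 t=6ms outcome=S: state=CLOSED
  event#4 t=9ms outcome=S: state=CLOSED
  event#5 t=10ms outcome=S: state=CLOSED
  event#6 t=14ms outcome=S: state=CLOSED
  event#7 t=15ms outcome=S: state=CLOSED
  event#8 t=19ms outcome=F: state=CLOSED

Answer: CCCCCCCC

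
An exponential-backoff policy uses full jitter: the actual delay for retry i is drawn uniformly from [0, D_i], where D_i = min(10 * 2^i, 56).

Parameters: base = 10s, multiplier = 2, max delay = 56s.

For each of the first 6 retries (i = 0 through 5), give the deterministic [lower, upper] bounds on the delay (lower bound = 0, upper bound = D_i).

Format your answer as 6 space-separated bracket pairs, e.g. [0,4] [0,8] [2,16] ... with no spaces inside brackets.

Answer: [0,10] [0,20] [0,40] [0,56] [0,56] [0,56]

Derivation:
Computing bounds per retry:
  i=0: D_i=min(10*2^0,56)=10, bounds=[0,10]
  i=1: D_i=min(10*2^1,56)=20, bounds=[0,20]
  i=2: D_i=min(10*2^2,56)=40, bounds=[0,40]
  i=3: D_i=min(10*2^3,56)=56, bounds=[0,56]
  i=4: D_i=min(10*2^4,56)=56, bounds=[0,56]
  i=5: D_i=min(10*2^5,56)=56, bounds=[0,56]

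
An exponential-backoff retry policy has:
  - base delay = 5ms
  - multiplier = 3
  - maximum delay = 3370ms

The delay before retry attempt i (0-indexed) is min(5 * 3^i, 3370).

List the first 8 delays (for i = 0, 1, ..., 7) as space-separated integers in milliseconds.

Answer: 5 15 45 135 405 1215 3370 3370

Derivation:
Computing each delay:
  i=0: min(5*3^0, 3370) = 5
  i=1: min(5*3^1, 3370) = 15
  i=2: min(5*3^2, 3370) = 45
  i=3: min(5*3^3, 3370) = 135
  i=4: min(5*3^4, 3370) = 405
  i=5: min(5*3^5, 3370) = 1215
  i=6: min(5*3^6, 3370) = 3370
  i=7: min(5*3^7, 3370) = 3370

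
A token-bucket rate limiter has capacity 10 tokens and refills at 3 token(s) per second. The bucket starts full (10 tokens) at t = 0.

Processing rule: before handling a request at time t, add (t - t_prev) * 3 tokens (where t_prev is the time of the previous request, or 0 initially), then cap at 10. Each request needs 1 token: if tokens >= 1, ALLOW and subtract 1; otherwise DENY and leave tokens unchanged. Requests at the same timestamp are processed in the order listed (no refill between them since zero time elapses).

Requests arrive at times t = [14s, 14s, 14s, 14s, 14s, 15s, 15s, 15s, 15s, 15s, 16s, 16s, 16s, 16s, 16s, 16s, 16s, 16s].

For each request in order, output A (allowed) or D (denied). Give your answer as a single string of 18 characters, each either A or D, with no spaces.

Simulating step by step:
  req#1 t=14s: ALLOW
  req#2 t=14s: ALLOW
  req#3 t=14s: ALLOW
  req#4 t=14s: ALLOW
  req#5 t=14s: ALLOW
  req#6 t=15s: ALLOW
  req#7 t=15s: ALLOW
  req#8 t=15s: ALLOW
  req#9 t=15s: ALLOW
  req#10 t=15s: ALLOW
  req#11 t=16s: ALLOW
  req#12 t=16s: ALLOW
  req#13 t=16s: ALLOW
  req#14 t=16s: ALLOW
  req#15 t=16s: ALLOW
  req#16 t=16s: ALLOW
  req#17 t=16s: DENY
  req#18 t=16s: DENY

Answer: AAAAAAAAAAAAAAAADD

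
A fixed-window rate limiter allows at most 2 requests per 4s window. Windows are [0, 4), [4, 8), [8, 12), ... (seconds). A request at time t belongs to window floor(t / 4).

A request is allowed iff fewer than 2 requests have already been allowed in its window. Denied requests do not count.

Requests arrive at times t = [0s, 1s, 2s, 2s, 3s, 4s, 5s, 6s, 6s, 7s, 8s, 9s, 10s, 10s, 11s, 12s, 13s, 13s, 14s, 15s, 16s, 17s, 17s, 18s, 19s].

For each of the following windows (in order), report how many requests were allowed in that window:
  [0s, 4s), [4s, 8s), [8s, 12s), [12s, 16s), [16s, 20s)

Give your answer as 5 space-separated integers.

Processing requests:
  req#1 t=0s (window 0): ALLOW
  req#2 t=1s (window 0): ALLOW
  req#3 t=2s (window 0): DENY
  req#4 t=2s (window 0): DENY
  req#5 t=3s (window 0): DENY
  req#6 t=4s (window 1): ALLOW
  req#7 t=5s (window 1): ALLOW
  req#8 t=6s (window 1): DENY
  req#9 t=6s (window 1): DENY
  req#10 t=7s (window 1): DENY
  req#11 t=8s (window 2): ALLOW
  req#12 t=9s (window 2): ALLOW
  req#13 t=10s (window 2): DENY
  req#14 t=10s (window 2): DENY
  req#15 t=11s (window 2): DENY
  req#16 t=12s (window 3): ALLOW
  req#17 t=13s (window 3): ALLOW
  req#18 t=13s (window 3): DENY
  req#19 t=14s (window 3): DENY
  req#20 t=15s (window 3): DENY
  req#21 t=16s (window 4): ALLOW
  req#22 t=17s (window 4): ALLOW
  req#23 t=17s (window 4): DENY
  req#24 t=18s (window 4): DENY
  req#25 t=19s (window 4): DENY

Allowed counts by window: 2 2 2 2 2

Answer: 2 2 2 2 2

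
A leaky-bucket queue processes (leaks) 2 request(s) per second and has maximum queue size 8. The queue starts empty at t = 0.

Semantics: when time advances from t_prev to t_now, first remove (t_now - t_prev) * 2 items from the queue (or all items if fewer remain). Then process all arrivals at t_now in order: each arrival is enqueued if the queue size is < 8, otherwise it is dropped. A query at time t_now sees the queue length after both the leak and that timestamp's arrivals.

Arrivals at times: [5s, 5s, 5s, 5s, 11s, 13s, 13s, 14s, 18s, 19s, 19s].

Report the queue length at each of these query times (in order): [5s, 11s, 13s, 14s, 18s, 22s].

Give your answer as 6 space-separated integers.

Queue lengths at query times:
  query t=5s: backlog = 4
  query t=11s: backlog = 1
  query t=13s: backlog = 2
  query t=14s: backlog = 1
  query t=18s: backlog = 1
  query t=22s: backlog = 0

Answer: 4 1 2 1 1 0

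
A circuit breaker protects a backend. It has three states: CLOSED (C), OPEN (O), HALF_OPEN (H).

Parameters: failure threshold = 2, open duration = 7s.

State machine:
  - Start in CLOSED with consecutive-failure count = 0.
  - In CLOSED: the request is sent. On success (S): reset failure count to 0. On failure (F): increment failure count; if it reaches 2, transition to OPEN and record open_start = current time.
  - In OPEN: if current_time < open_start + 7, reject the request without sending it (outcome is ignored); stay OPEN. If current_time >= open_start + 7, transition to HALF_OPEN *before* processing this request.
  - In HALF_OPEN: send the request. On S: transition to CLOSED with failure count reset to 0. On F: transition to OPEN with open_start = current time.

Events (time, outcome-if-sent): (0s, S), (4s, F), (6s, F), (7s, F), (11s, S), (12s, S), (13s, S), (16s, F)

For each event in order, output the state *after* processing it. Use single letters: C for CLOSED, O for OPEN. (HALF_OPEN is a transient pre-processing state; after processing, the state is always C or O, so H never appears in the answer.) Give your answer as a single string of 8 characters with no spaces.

State after each event:
  event#1 t=0s outcome=S: state=CLOSED
  event#2 t=4s outcome=F: state=CLOSED
  event#3 t=6s outcome=F: state=OPEN
  event#4 t=7s outcome=F: state=OPEN
  event#5 t=11s outcome=S: state=OPEN
  event#6 t=12s outcome=S: state=OPEN
  event#7 t=13s outcome=S: state=CLOSED
  event#8 t=16s outcome=F: state=CLOSED

Answer: CCOOOOCC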